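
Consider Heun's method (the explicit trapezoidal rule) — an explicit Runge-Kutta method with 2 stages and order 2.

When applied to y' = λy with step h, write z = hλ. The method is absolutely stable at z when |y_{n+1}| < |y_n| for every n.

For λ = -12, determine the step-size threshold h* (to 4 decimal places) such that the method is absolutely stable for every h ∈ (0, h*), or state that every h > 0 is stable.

(-2.0000,0); λ=-12 ⇒ h* = 0.1667.

With y'=λy (z=hλ):
  order 2, 2-stage ⇒ R(z)=1+z+z^2/2
  (e.g. R(-0.84)=0.51280, |R|=0.51280)

Boundary: |R(x)|=1, x<0.
x=-0.84: |R|=0.5128
|R(-2.03)|=1.0304 |R(-1.91)|=0.9140 |R(-1.89)|=0.8960
Bisect:
  x_lo=-2.8111 |R|=2.1400  x_hi=-0.1791 |R|=0.8369
  mid=-1.49510 |R|=0.62256 →hi
  mid=-2.15308 |R|=1.16480 →lo
  mid=-1.82409 |R|=0.83956 →hi
  mid=-1.98858 |R|=0.98865 →hi
  mid=-2.07083 |R|=1.07334 →lo
  mid=-2.02971 |R|=1.03015 →lo
  mid=-2.00915 |R|=1.00919 →lo
  ...
  [-2.00015,-1.99999] ⇒ x*=-2.0000
So |R|<1 on (-2.0000, 0).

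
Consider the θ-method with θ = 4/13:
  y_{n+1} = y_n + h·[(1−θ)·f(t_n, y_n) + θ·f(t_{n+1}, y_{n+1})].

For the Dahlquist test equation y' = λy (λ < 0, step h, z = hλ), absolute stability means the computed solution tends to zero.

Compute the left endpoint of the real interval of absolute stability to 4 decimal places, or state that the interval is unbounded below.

With y'=λy (z=hλ):
  y_{n+1} = y_n + z·[9/13·y_n + 4/13·y_{n+1}] ⇒ (1 − 4/13z)y_{n+1} = (1 + 9/13z)y_n
  Hence R(z) = (1 + 9/13z)/(1 − 4/13z).

Need |R(x)|<1, x<0.
x=-1.77: |R|=0.1459
R=−1: 1+9/13x = −1+4/13x ⇒ -5/13x=2 ⇒ x=2/(-5/13)=-5.2000
Confirm numerically:
  x=-4.249: |R|=0.84148 <1
  x=-3.541: |R|=0.69463 <1
  x=-3.268: |R|=0.62949 <1
  x=-5.314: |R|=1.01664 >1
  x=-5.310: |R|=1.01606 >1
  x=-5.252: |R|=1.00765 >1
Interval (-5.2000, 0).

left endpoint -5.2000.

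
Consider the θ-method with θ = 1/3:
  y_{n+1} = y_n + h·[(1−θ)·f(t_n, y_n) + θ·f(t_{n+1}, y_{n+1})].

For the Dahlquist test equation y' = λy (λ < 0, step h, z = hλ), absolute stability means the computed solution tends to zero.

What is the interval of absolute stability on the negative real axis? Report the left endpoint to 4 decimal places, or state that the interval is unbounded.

(-6.0000, 0).

With y'=λy (z=hλ):
  y_{n+1} = y_n + z·[2/3·y_n + 1/3·y_{n+1}] ⇒ (1 − 1/3z)y_{n+1} = (1 + 2/3z)y_n
  so R(z) = (1 + 2/3z)/(1 − 1/3z).

Need |R(x)|<1, x<0.
x=-0.9: |R|=0.3077
R=−1: 1+2/3x = −1+1/3x ⇒ -1/3x=2 ⇒ x=2/(-1/3)=-6.0000
Confirm numerically:
  x=-5.891: |R|=0.98774 <1
  x=-4.903: |R|=0.86119 <1
  x=-4.713: |R|=0.83314 <1
  x=-3.406: |R|=0.59507 <1
  x=-6.389: |R|=1.04143 >1
  x=-6.156: |R|=1.01704 >1
  x=-6.078: |R|=1.00859 >1
So |R|<1 on (-6.0000, 0).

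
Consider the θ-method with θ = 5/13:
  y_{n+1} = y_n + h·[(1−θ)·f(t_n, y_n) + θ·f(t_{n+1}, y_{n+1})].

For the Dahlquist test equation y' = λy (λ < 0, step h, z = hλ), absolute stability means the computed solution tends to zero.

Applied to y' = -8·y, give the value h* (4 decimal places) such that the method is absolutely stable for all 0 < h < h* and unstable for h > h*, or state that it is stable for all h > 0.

With y'=λy (z=hλ):
  y_{n+1} = y_n + z·[8/13·y_n + 5/13·y_{n+1}] ⇒ (1 − 5/13z)y_{n+1} = (1 + 8/13z)y_n
  Hence R(z) = (1 + 8/13z)/(1 − 5/13z).

Need |R(x)|<1, x<0.
x=-1.41: |R|=0.0858
R=−1: 1+8/13x = −1+5/13x ⇒ -3/13x=2 ⇒ x=2/(-3/13)=-8.6667
Confirm numerically:
  x=-6.815: |R|=0.88200 <1
  x=-4.292: |R|=0.61915 <1
  x=-3.720: |R|=0.53038 <1
  x=-8.965: |R|=1.01548 >1
  x=-8.947: |R|=1.01457 >1
  x=-8.687: |R|=1.00108 >1
Interval (-8.6667, 0).

(-8.6667,0); λ=-8 ⇒ h* = (26/3)/8 = 1.0833.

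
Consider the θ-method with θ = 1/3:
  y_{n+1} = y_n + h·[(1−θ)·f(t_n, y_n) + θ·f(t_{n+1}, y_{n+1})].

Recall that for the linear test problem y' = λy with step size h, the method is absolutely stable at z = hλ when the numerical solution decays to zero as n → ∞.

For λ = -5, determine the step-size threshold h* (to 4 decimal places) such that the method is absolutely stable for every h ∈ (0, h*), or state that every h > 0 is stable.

(-6.0000,0); λ=-5 ⇒ h* = (6)/5 = 1.2000.

Set f=λy, z=hλ:
  y_{n+1} = y_n + z·[2/3·y_n + 1/3·y_{n+1}] ⇒ (1 − 1/3z)y_{n+1} = (1 + 2/3z)y_n
  Hence R(z) = (1 + 2/3z)/(1 − 1/3z).

Find x<0 with |R(x)|<1.
x=-1.73: |R|=0.0973
R=−1: 1+2/3x = −1+1/3x ⇒ -1/3x=2 ⇒ x=2/(-1/3)=-6.0000
Confirm numerically:
  x=-5.559: |R|=0.94848 <1
  x=-5.226: |R|=0.90591 <1
  x=-4.099: |R|=0.73222 <1
  x=-6.443: |R|=1.04691 >1
  x=-6.262: |R|=1.02829 >1
Stable set (-6.0000, 0).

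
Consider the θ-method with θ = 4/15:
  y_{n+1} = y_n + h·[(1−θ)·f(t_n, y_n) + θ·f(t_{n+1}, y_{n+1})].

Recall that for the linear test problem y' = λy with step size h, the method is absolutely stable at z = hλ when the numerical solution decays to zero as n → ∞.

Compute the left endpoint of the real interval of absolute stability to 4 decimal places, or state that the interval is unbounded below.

Test eqn y'=λy, z=hλ:
  y_{n+1} = y_n + z·[11/15·y_n + 4/15·y_{n+1}] ⇒ (1 − 4/15z)y_{n+1} = (1 + 11/15z)y_n
  R(z) = (1 + 11/15z)/(1 − 4/15z).

Solve |R(x)|<1 on ℝ⁻.
x=-0.32: |R|=0.7052
R=−1: 1+11/15x = −1+4/15x ⇒ -7/15x=2 ⇒ x=2/(-7/15)=-4.2857
Confirm numerically:
  x=-4.114: |R|=0.96179 <1
  x=-2.659: |R|=0.55582 <1
  x=-2.487: |R|=0.49531 <1
  x=-4.780: |R|=1.10141 >1
  x=-4.502: |R|=1.04587 >1
  x=-4.497: |R|=1.04483 >1
Interval (-4.2857, 0).

left endpoint -4.2857.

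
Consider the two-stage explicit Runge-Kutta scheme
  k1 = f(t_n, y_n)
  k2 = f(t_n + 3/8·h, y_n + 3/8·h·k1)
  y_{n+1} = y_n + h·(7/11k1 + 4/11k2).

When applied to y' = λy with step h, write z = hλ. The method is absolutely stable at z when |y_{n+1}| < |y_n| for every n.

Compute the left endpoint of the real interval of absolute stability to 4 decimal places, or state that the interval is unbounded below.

With y'=λy (z=hλ):
  k1=λy_n ⇒ h·k1=z·y_n;  k2=λ(1+3/8z)y_n ⇒ h·k2=z(1+3/8z)y_n
  y_{n+1}/y_n = 1 + 7/11z + 4/11z(1+3/8z) = 1 + z + 3/22z²
  Hence R(z) = 1 + z + 3/22z².

Boundary: |R(x)|=1, x<0.
x=-1.66: |R|=0.2842
R=1: x+3/22x²=0 ⇒ x=−22/3=-7.3333; min R=1−1/(4·3/22)=-0.8333>−1
Confirm numerically:
  x=-6.697: |R|=0.41888 <1
  x=-6.294: |R|=0.10797 <1
  x=-6.163: |R|=0.01644 <1
  x=-7.921: |R|=1.63476 >1
  x=-7.805: |R|=1.50200 >1
  x=-7.748: |R|=1.43811 >1
Interval (-7.3333, 0).

left endpoint -7.3333.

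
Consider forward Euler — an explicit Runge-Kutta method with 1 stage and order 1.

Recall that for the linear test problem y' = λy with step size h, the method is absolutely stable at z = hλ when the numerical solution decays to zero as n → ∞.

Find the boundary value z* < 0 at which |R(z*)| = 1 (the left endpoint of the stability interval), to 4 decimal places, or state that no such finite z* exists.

z* = -2.0000.

On y'=λy, z=hλ:
  order 1, 1-stage ⇒ R(z)=1+z
  (e.g. R(-1.19)=-0.19000, |R|=0.19000)

Boundary: |R(x)|=1, x<0.
x=-1.19: |R|=0.1900
|R(-1.87)|=0.8700 |R(-1.1)|=0.1000 |R(-0.77)|=0.2300
Bisect:
  x_lo=-2.3718 |R|=1.3718  x_hi=-0.3333 |R|=0.6667
  mid=-1.35252 |R|=0.35252 →hi
  mid=-1.86214 |R|=0.86214 →hi
  mid=-2.11696 |R|=1.11696 →lo
  mid=-1.98955 |R|=0.98955 →hi
  mid=-2.05325 |R|=1.05325 →lo
  mid=-2.02140 |R|=1.02140 →lo
  mid=-2.00548 |R|=1.00548 →lo
  mid=-1.99751 |R|=0.99751 →hi
  mid=-2.00149 |R|=1.00149 →lo
  ...
  [-2.00000,-1.99988] ⇒ x*=-2.0000
So |R|<1 on (-2.0000, 0).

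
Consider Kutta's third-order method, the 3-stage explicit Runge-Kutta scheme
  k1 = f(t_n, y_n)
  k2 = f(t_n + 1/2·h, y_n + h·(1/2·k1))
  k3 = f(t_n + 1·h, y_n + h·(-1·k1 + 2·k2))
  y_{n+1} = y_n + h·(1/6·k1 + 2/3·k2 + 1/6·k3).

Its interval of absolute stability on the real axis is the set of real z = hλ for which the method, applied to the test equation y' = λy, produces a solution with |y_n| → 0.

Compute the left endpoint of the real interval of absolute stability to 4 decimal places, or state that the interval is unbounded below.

With y'=λy (z=hλ):
  order 3, 3-stage ⇒ R(z)=1+z+z^2/2+z^3/6
  (e.g. R(-1.54)=0.03709, |R|=0.03709)

Solve |R(x)|<1 on ℝ⁻.
x=-1.54: |R|=0.0371
|R(-2.41)|=0.8389 |R(-1.71)|=0.0813 |R(-1.21)|=0.2268
Bisect:
  x_lo=-2.9745 |R|=1.9368  x_hi=-0.3580 |R|=0.6985
  mid=-1.66621 |R|=0.04906 →hi
  mid=-2.32033 |R|=0.71045 →hi
  mid=-2.64740 |R|=1.23551 →lo
  mid=-2.48386 |R|=0.95314 →hi
  mid=-2.56563 |R|=1.08909 →lo
  mid=-2.52475 |R|=1.01984 →lo
  mid=-2.50431 |R|=0.98618 →hi
  mid=-2.51453 |R|=1.00293 →lo
  ...
  [-2.51277,-2.51261] ⇒ x*=-2.5127
Interval (-2.5127, 0).

left endpoint -2.5127.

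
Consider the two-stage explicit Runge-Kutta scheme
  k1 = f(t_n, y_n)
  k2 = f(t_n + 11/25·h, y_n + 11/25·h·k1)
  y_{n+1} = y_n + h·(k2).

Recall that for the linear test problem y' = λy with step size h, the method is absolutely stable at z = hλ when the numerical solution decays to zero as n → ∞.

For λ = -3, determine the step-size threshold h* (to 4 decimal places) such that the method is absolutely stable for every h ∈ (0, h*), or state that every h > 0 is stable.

Set f=λy, z=hλ:
  k1=λy_n ⇒ h·k1=z·y_n;  k2=λ(1+11/25z)y_n ⇒ h·k2=z(1+11/25z)y_n
  y_{n+1}/y_n = 1 + z(1+11/25z) = 1 + z + 11/25z²
  Hence R(z) = 1 + z + 11/25z².

Find x<0 with |R(x)|<1.
x=-1.27: |R|=0.4397
R=1: x+11/25x²=0 ⇒ x=−25/11=-2.2727; min R=1−1/(4·11/25)=0.4318>−1
Confirm numerically:
  x=-2.111: |R|=0.84978 <1
  x=-2.056: |R|=0.80394 <1
  x=-1.339: |R|=0.44989 <1
  x=-0.945: |R|=0.44793 <1
  x=-2.821: |R|=1.68054 >1
  x=-2.562: |R|=1.32609 >1
Stable set (-2.2727, 0).

(-2.2727,0); λ=-3 ⇒ h* = (25/11)/3 = 0.7576.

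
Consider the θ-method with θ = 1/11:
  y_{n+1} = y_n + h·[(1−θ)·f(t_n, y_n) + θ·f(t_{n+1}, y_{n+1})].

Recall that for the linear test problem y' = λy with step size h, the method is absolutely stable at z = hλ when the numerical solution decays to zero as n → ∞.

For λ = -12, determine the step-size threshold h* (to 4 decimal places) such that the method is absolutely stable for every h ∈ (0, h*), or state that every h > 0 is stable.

With y'=λy (z=hλ):
  y_{n+1} = y_n + z·[10/11·y_n + 1/11·y_{n+1}] ⇒ (1 − 1/11z)y_{n+1} = (1 + 10/11z)y_n
  R(z) = (1 + 10/11z)/(1 − 1/11z).

Solve |R(x)|<1 on ℝ⁻.
x=-0.38: |R|=0.6327
R=−1: 1+10/11x = −1+1/11x ⇒ -9/11x=2 ⇒ x=2/(-9/11)=-2.4444
Confirm numerically:
  x=-2.048: |R|=0.72655 <1
  x=-1.552: |R|=0.36010 <1
  x=-1.340: |R|=0.19449 <1
  x=-1.090: |R|=0.00827 <1
  x=-2.867: |R|=1.27425 >1
  x=-2.635: |R|=1.12578 >1
So |R|<1 on (-2.4444, 0).

(-2.4444,0); λ=-12 ⇒ h* = (22/9)/12 = 0.2037.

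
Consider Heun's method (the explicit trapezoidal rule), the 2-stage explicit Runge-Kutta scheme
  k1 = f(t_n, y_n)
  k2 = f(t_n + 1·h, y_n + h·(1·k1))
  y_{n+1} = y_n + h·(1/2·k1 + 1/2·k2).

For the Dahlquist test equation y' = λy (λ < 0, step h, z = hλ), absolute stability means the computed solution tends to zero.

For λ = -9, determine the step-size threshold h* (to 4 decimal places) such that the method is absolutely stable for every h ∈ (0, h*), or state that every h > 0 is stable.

With y'=λy (z=hλ):
  order 2, 2-stage ⇒ R(z)=1+z+z^2/2
  (e.g. R(-1.2)=0.52000, |R|=0.52000)

Solve |R(x)|<1 on ℝ⁻.
x=-1.2: |R|=0.5200
|R(-2.37)|=1.4385 |R(-0.62)|=0.5722 |R(-0.58)|=0.5882
Bisect:
  x_lo=-2.7117 |R|=1.9649  x_hi=-0.0670 |R|=0.9353
  mid=-1.38931 |R|=0.57578 →hi
  mid=-2.05049 |R|=1.05177 →lo
  mid=-1.71990 |R|=0.75913 →hi
  mid=-1.88520 |R|=0.89179 →hi
  mid=-1.96785 |R|=0.96836 →hi
  mid=-2.00917 |R|=1.00921 →lo
  mid=-1.98851 |R|=0.98857 →hi
  mid=-1.99884 |R|=0.99884 →hi
  mid=-2.00400 |R|=1.00401 →lo
  mid=-2.00142 |R|=1.00142 →lo
  ...
  [-2.00013,-1.99997] ⇒ x*=-2.0000
Stable set (-2.0000, 0).

(-2.0000,0); λ=-9 ⇒ h* = 0.2222.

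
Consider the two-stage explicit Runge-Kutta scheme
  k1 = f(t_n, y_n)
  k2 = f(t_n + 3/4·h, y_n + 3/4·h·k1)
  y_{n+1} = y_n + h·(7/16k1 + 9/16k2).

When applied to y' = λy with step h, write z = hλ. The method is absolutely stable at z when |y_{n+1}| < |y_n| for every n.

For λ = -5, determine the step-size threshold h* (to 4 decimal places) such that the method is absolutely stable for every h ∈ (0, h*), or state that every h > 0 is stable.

(-2.3704,0); λ=-5 ⇒ h* = (64/27)/5 = 0.4741.

On y'=λy, z=hλ:
  k1=λy_n ⇒ h·k1=z·y_n;  k2=λ(1+3/4z)y_n ⇒ h·k2=z(1+3/4z)y_n
  y_{n+1}/y_n = 1 + 7/16z + 9/16z(1+3/4z) = 1 + z + 27/64z²
  so R(z) = 1 + z + 27/64z².

Boundary: |R(x)|=1, x<0.
x=-1.44: |R|=0.4348
R=1: x+27/64x²=0 ⇒ x=−64/27=-2.3704; min R=1−1/(4·27/64)=0.4074>−1
Confirm numerically:
  x=-2.289: |R|=0.92142 <1
  x=-1.722: |R|=0.52898 <1
  x=-1.338: |R|=0.41726 <1
  x=-1.181: |R|=0.40741 <1
  x=-2.843: |R|=1.56687 >1
  x=-2.558: |R|=1.20248 >1
  x=-2.411: |R|=1.04133 >1
Interval (-2.3704, 0).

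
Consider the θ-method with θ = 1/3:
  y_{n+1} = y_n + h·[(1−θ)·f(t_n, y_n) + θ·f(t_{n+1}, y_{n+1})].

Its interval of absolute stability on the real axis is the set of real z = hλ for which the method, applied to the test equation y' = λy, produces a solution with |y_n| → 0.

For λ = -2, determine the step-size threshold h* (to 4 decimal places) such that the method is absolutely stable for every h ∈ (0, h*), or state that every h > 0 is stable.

With y'=λy (z=hλ):
  y_{n+1} = y_n + z·[2/3·y_n + 1/3·y_{n+1}] ⇒ (1 − 1/3z)y_{n+1} = (1 + 2/3z)y_n
  Hence R(z) = (1 + 2/3z)/(1 − 1/3z).

Need |R(x)|<1, x<0.
x=-0.38: |R|=0.6627
R=−1: 1+2/3x = −1+1/3x ⇒ -1/3x=2 ⇒ x=2/(-1/3)=-6.0000
Confirm numerically:
  x=-4.783: |R|=0.84363 <1
  x=-4.386: |R|=0.78148 <1
  x=-3.056: |R|=0.51387 <1
  x=-3.009: |R|=0.50225 <1
  x=-6.423: |R|=1.04489 >1
  x=-6.298: |R|=1.03205 >1
Interval (-6.0000, 0).

(-6.0000,0); λ=-2 ⇒ h* = (6)/2 = 3.0000.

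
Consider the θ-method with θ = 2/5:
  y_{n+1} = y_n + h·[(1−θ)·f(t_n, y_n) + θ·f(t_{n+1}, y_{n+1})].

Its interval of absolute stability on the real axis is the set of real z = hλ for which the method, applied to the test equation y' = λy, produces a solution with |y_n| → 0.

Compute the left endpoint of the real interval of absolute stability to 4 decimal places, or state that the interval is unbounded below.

left endpoint -10.0000.

On y'=λy, z=hλ:
  y_{n+1} = y_n + z·[3/5·y_n + 2/5·y_{n+1}] ⇒ (1 − 2/5z)y_{n+1} = (1 + 3/5z)y_n
  ⇒ R(z) = (1 + 3/5z)/(1 − 2/5z).

Find x<0 with |R(x)|<1.
x=-0.55: |R|=0.5492
R=−1: 1+3/5x = −1+2/5x ⇒ -1/5x=2 ⇒ x=2/(-1/5)=-10.0000
Confirm numerically:
  x=-9.920: |R|=0.99678 <1
  x=-9.736: |R|=0.98921 <1
  x=-9.014: |R|=0.95718 <1
  x=-5.594: |R|=0.72782 <1
  x=-10.585: |R|=1.02235 >1
  x=-10.506: |R|=1.01945 >1
  x=-10.207: |R|=1.00815 >1
Stable set (-10.0000, 0).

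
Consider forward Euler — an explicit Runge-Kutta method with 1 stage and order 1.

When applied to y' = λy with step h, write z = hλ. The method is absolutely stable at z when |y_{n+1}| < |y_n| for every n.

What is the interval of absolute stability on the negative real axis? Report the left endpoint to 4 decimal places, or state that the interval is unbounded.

Test eqn y'=λy, z=hλ:
  order 1, 1-stage ⇒ R(z)=1+z
  (e.g. R(-0.46)=0.54000, |R|=0.54000)

Boundary: |R(x)|=1, x<0.
x=-0.46: |R|=0.5400
|R(-2.33)|=1.3300 |R(-1.07)|=0.0700 |R(-0.97)|=0.0300
Bisect:
  x_lo=-2.6086 |R|=1.6086  x_hi=-0.2652 |R|=0.7348
  mid=-1.43688 |R|=0.43688 →hi
  mid=-2.02272 |R|=1.02272 →lo
  mid=-1.72980 |R|=0.72980 →hi
  mid=-1.87626 |R|=0.87626 →hi
  mid=-1.94949 |R|=0.94949 →hi
  mid=-1.98610 |R|=0.98610 →hi
  mid=-2.00441 |R|=1.00441 →lo
  mid=-1.99526 |R|=0.99526 →hi
  mid=-1.99983 |R|=0.99983 →hi
  ...
  [-2.00012,-1.99998] ⇒ x*=-2.0000
Interval (-2.0000, 0).

(-2.0000, 0).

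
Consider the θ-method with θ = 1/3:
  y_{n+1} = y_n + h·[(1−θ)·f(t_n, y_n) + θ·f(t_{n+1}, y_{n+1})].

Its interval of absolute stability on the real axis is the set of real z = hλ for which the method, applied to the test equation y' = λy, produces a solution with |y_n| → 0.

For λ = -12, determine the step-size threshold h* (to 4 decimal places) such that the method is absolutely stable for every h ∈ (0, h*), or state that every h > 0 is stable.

Set f=λy, z=hλ:
  y_{n+1} = y_n + z·[2/3·y_n + 1/3·y_{n+1}] ⇒ (1 − 1/3z)y_{n+1} = (1 + 2/3z)y_n
  ⇒ R(z) = (1 + 2/3z)/(1 − 1/3z).

Find x<0 with |R(x)|<1.
x=-0.44: |R|=0.6163
R=−1: 1+2/3x = −1+1/3x ⇒ -1/3x=2 ⇒ x=2/(-1/3)=-6.0000
Confirm numerically:
  x=-5.810: |R|=0.97843 <1
  x=-5.492: |R|=0.94018 <1
  x=-3.172: |R|=0.54180 <1
  x=-6.468: |R|=1.04943 >1
  x=-6.369: |R|=1.03939 >1
  x=-6.317: |R|=1.03402 >1
Stable set (-6.0000, 0).

(-6.0000,0); λ=-12 ⇒ h* = (6)/12 = 0.5000.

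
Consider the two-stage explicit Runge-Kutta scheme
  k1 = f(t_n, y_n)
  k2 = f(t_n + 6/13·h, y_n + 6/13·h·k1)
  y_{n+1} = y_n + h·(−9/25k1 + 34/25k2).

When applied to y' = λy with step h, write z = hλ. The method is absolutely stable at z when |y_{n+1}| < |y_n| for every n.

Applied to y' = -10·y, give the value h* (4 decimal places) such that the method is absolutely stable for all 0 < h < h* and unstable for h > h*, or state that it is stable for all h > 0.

(-1.5931,0); λ=-10 ⇒ h* = (325/204)/10 = 0.1593.

On y'=λy, z=hλ:
  k1=λy_n ⇒ h·k1=z·y_n;  k2=λ(1+6/13z)y_n ⇒ h·k2=z(1+6/13z)y_n
  y_{n+1}/y_n = 1 − 9/25z + 34/25z(1+6/13z) = 1 + z + 204/325z²
  Hence R(z) = 1 + z + 204/325z².

Solve |R(x)|<1 on ℝ⁻.
x=-1.09: |R|=0.6558
R=1: x+204/325x²=0 ⇒ x=−325/204=-1.5931; min R=1−1/(4·204/325)=0.6017>−1
Confirm numerically:
  x=-1.421: |R|=0.84646 <1
  x=-1.372: |R|=0.80956 <1
  x=-0.647: |R|=0.61576 <1
  x=-2.168: |R|=1.78229 >1
  x=-1.790: |R|=1.22119 >1
Interval (-1.5931, 0).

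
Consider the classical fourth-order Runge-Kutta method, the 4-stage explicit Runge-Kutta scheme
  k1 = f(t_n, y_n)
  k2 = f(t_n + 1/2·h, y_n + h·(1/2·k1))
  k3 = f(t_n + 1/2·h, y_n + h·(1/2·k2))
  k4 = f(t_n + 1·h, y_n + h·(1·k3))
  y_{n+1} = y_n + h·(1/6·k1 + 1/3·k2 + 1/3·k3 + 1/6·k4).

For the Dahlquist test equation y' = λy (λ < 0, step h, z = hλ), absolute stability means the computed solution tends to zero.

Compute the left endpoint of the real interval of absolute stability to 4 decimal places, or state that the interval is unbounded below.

On y'=λy, z=hλ:
  order 4, 4-stage ⇒ R(z)=1+z+z^2/2+z^3/6+z^4/24
  (e.g. R(-1.01)=0.37169, |R|=0.37169)

Need |R(x)|<1, x<0.
x=-1.01: |R|=0.3717
|R(-1.59)|=0.2704 |R(-1.32)|=0.2944 |R(-0.94)|=0.3959
Bisect:
  x_lo=-3.1085 |R|=1.6071  x_hi=-0.3529 |R|=0.7027
  mid=-1.73069 |R|=0.27679 →hi
  mid=-2.41959 |R|=0.57483 →hi
  mid=-2.76404 |R|=0.96843 →hi
  mid=-2.93627 |R|=1.25253 →lo
  mid=-2.85016 |R|=1.10228 →lo
  mid=-2.80710 |R|=1.03338 →lo
  mid=-2.78557 |R|=1.00042 →lo
  mid=-2.77481 |R|=0.98431 →hi
  mid=-2.78019 |R|=0.99233 →hi
  ...
  [-2.78540,-2.78524] ⇒ x*=-2.7853
So |R|<1 on (-2.7853, 0).

z* = -2.7853.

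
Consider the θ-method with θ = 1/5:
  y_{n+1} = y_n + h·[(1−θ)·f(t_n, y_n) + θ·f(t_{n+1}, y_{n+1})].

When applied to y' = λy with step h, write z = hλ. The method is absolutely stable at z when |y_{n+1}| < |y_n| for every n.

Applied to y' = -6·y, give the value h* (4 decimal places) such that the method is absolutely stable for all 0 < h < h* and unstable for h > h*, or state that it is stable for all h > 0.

Test eqn y'=λy, z=hλ:
  y_{n+1} = y_n + z·[4/5·y_n + 1/5·y_{n+1}] ⇒ (1 − 1/5z)y_{n+1} = (1 + 4/5z)y_n
  ⇒ R(z) = (1 + 4/5z)/(1 − 1/5z).

Solve |R(x)|<1 on ℝ⁻.
x=-1.52: |R|=0.1656
R=−1: 1+4/5x = −1+1/5x ⇒ -3/5x=2 ⇒ x=2/(-3/5)=-3.3333
Confirm numerically:
  x=-3.083: |R|=0.90709 <1
  x=-3.058: |R|=0.89749 <1
  x=-1.643: |R|=0.23664 <1
  x=-3.886: |R|=1.18659 >1
  x=-3.559: |R|=1.07910 >1
  x=-3.449: |R|=1.04107 >1
Stable set (-3.3333, 0).

(-3.3333,0); λ=-6 ⇒ h* = (10/3)/6 = 0.5556.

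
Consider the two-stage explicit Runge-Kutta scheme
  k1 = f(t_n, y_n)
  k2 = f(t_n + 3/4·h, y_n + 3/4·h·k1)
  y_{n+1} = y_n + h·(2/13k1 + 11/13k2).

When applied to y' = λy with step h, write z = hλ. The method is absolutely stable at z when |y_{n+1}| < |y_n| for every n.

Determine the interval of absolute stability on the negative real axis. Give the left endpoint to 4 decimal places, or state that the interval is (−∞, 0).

On y'=λy, z=hλ:
  k1=λy_n ⇒ h·k1=z·y_n;  k2=λ(1+3/4z)y_n ⇒ h·k2=z(1+3/4z)y_n
  y_{n+1}/y_n = 1 + 2/13z + 11/13z(1+3/4z) = 1 + z + 33/52z²
  R(z) = 1 + z + 33/52z².

Need |R(x)|<1, x<0.
x=-1.46: |R|=0.8927
R=1: x+33/52x²=0 ⇒ x=−52/33=-1.5758; min R=1−1/(4·33/52)=0.6061>−1
Confirm numerically:
  x=-1.422: |R|=0.86125 <1
  x=-1.399: |R|=0.84307 <1
  x=-1.071: |R|=0.65693 <1
  x=-1.946: |R|=1.45724 >1
  x=-1.940: |R|=1.44844 >1
Interval (-1.5758, 0).

z∈(-1.5758,0).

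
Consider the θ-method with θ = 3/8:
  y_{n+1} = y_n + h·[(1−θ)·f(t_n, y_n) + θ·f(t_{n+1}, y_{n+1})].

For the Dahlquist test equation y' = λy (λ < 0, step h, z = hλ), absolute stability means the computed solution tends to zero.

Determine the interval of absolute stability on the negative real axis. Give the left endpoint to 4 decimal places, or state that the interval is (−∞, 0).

(-8.0000, 0).

With y'=λy (z=hλ):
  y_{n+1} = y_n + z·[5/8·y_n + 3/8·y_{n+1}] ⇒ (1 − 3/8z)y_{n+1} = (1 + 5/8z)y_n
  ⇒ R(z) = (1 + 5/8z)/(1 − 3/8z).

Need |R(x)|<1, x<0.
x=-1.08: |R|=0.2313
R=−1: 1+5/8x = −1+3/8x ⇒ -1/4x=2 ⇒ x=2/(-1/4)=-8.0000
Confirm numerically:
  x=-7.092: |R|=0.93797 <1
  x=-5.887: |R|=0.83531 <1
  x=-5.035: |R|=0.74335 <1
  x=-3.708: |R|=0.55114 <1
  x=-8.444: |R|=1.02664 >1
  x=-8.389: |R|=1.02346 >1
Interval (-8.0000, 0).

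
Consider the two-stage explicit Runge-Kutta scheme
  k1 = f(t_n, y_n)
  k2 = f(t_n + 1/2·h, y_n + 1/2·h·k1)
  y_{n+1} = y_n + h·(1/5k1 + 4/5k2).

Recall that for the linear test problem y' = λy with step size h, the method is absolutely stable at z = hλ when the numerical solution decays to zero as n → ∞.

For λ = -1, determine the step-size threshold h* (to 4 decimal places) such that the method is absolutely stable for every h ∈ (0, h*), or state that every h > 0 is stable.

(-2.5000,0); λ=-1 ⇒ h* = (5/2)/1 = 2.5000.

Test eqn y'=λy, z=hλ:
  k1=λy_n ⇒ h·k1=z·y_n;  k2=λ(1+1/2z)y_n ⇒ h·k2=z(1+1/2z)y_n
  y_{n+1}/y_n = 1 + 1/5z + 4/5z(1+1/2z) = 1 + z + 2/5z²
  ⇒ R(z) = 1 + z + 2/5z².

Solve |R(x)|<1 on ℝ⁻.
x=-0.53: |R|=0.5824
R=1: x+2/5x²=0 ⇒ x=−5/2=-2.5000; min R=1−1/(4·2/5)=0.3750>−1
Confirm numerically:
  x=-2.183: |R|=0.72320 <1
  x=-1.912: |R|=0.55030 <1
  x=-1.840: |R|=0.51424 <1
  x=-1.128: |R|=0.38095 <1
  x=-2.941: |R|=1.51879 >1
  x=-2.881: |R|=1.43906 >1
  x=-2.778: |R|=1.30891 >1
Interval (-2.5000, 0).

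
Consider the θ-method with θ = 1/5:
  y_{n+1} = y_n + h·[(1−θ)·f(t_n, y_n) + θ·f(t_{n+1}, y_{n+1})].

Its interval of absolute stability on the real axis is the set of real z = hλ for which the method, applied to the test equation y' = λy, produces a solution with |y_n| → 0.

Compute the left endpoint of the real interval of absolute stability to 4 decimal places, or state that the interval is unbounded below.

left endpoint -3.3333.

With y'=λy (z=hλ):
  y_{n+1} = y_n + z·[4/5·y_n + 1/5·y_{n+1}] ⇒ (1 − 1/5z)y_{n+1} = (1 + 4/5z)y_n
  Hence R(z) = (1 + 4/5z)/(1 − 1/5z).

Boundary: |R(x)|=1, x<0.
x=-1.66: |R|=0.2462
R=−1: 1+4/5x = −1+1/5x ⇒ -3/5x=2 ⇒ x=2/(-3/5)=-3.3333
Confirm numerically:
  x=-2.766: |R|=0.78084 <1
  x=-2.328: |R|=0.58843 <1
  x=-2.254: |R|=0.55363 <1
  x=-3.605: |R|=1.09471 >1
  x=-3.436: |R|=1.03651 >1
Stable set (-3.3333, 0).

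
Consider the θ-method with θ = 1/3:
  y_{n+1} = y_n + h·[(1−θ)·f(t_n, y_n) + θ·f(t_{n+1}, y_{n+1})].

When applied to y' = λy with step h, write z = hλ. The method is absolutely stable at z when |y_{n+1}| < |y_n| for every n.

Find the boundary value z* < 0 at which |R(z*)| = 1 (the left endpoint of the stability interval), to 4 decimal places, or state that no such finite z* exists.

left endpoint -6.0000.

Set f=λy, z=hλ:
  y_{n+1} = y_n + z·[2/3·y_n + 1/3·y_{n+1}] ⇒ (1 − 1/3z)y_{n+1} = (1 + 2/3z)y_n
  R(z) = (1 + 2/3z)/(1 − 1/3z).

Need |R(x)|<1, x<0.
x=-0.77: |R|=0.3873
R=−1: 1+2/3x = −1+1/3x ⇒ -1/3x=2 ⇒ x=2/(-1/3)=-6.0000
Confirm numerically:
  x=-4.932: |R|=0.86536 <1
  x=-4.435: |R|=0.78951 <1
  x=-3.514: |R|=0.61836 <1
  x=-2.458: |R|=0.35104 <1
  x=-6.534: |R|=1.05601 >1
  x=-6.053: |R|=1.00585 >1
Stable set (-6.0000, 0).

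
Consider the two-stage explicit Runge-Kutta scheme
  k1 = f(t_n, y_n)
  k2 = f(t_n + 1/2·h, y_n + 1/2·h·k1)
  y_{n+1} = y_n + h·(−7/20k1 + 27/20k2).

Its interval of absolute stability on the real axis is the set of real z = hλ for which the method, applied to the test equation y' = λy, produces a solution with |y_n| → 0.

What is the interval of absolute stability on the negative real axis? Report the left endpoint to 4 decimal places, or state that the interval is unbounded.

z∈(-1.4815,0).

Set f=λy, z=hλ:
  k1=λy_n ⇒ h·k1=z·y_n;  k2=λ(1+1/2z)y_n ⇒ h·k2=z(1+1/2z)y_n
  y_{n+1}/y_n = 1 − 7/20z + 27/20z(1+1/2z) = 1 + z + 27/40z²
  so R(z) = 1 + z + 27/40z².

Boundary: |R(x)|=1, x<0.
x=-1.53: |R|=1.0501
R=1: x+27/40x²=0 ⇒ x=−40/27=-1.4815; min R=1−1/(4·27/40)=0.6296>−1
Confirm numerically:
  x=-1.430: |R|=0.95031 <1
  x=-1.335: |R|=0.86800 <1
  x=-0.833: |R|=0.63538 <1
  x=-0.608: |R|=0.64152 <1
  x=-1.957: |R|=1.62815 >1
  x=-1.661: |R|=1.20127 >1
So |R|<1 on (-1.4815, 0).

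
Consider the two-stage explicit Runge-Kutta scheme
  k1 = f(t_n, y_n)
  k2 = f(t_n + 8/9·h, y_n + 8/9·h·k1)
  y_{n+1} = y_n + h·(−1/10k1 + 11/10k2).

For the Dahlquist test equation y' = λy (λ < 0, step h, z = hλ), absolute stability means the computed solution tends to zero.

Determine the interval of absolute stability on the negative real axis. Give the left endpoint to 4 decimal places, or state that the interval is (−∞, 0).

z∈(-1.0227,0).

Set f=λy, z=hλ:
  k1=λy_n ⇒ h·k1=z·y_n;  k2=λ(1+8/9z)y_n ⇒ h·k2=z(1+8/9z)y_n
  y_{n+1}/y_n = 1 − 1/10z + 11/10z(1+8/9z) = 1 + z + 44/45z²
  R(z) = 1 + z + 44/45z².

Need |R(x)|<1, x<0.
x=-0.83: |R|=0.8436
R=1: x+44/45x²=0 ⇒ x=−45/44=-1.0227; min R=1−1/(4·44/45)=0.7443>−1
Confirm numerically:
  x=-0.940: |R|=0.92396 <1
  x=-0.876: |R|=0.87432 <1
  x=-0.693: |R|=0.77658 <1
  x=-0.427: |R|=0.75128 <1
  x=-1.412: |R|=1.53744 >1
  x=-1.359: |R|=1.44684 >1
  x=-1.062: |R|=1.04078 >1
Stable set (-1.0227, 0).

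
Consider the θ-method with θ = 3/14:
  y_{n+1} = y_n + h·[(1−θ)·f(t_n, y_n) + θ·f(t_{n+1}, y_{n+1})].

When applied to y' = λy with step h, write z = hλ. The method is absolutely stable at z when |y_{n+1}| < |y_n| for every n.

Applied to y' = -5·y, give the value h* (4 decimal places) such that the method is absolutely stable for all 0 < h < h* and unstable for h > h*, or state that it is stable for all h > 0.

(-3.5000,0); λ=-5 ⇒ h* = (7/2)/5 = 0.7000.

Set f=λy, z=hλ:
  y_{n+1} = y_n + z·[11/14·y_n + 3/14·y_{n+1}] ⇒ (1 − 3/14z)y_{n+1} = (1 + 11/14z)y_n
  R(z) = (1 + 11/14z)/(1 − 3/14z).

Find x<0 with |R(x)|<1.
x=-1.64: |R|=0.2135
R=−1: 1+11/14x = −1+3/14x ⇒ -4/7x=2 ⇒ x=2/(-4/7)=-3.5000
Confirm numerically:
  x=-2.785: |R|=0.74413 <1
  x=-2.699: |R|=0.71001 <1
  x=-2.301: |R|=0.54112 <1
  x=-1.658: |R|=0.22336 <1
  x=-4.065: |R|=1.17255 >1
  x=-4.062: |R|=1.17169 >1
  x=-3.982: |R|=1.14862 >1
Interval (-3.5000, 0).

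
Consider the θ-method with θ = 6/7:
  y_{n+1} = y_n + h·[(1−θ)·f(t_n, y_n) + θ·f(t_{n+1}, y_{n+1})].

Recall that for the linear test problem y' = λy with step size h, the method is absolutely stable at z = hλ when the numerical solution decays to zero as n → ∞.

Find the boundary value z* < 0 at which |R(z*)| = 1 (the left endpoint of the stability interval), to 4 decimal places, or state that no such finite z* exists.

(−∞, 0) — no finite endpoint.

Set f=λy, z=hλ:
  y_{n+1} = y_n + z·[1/7·y_n + 6/7·y_{n+1}] ⇒ (1 − 6/7z)y_{n+1} = (1 + 1/7z)y_n
  ⇒ R(z) = (1 + 1/7z)/(1 − 6/7z).

Solve |R(x)|<1 on ℝ⁻.
x=-1.34: |R|=0.3763
x=-2: |R|=0.2632
x=-10: |R|=0.0448
x=-100: |R|=0.1532
θ=6/7≥1/2 ⇒ |1+1/7x|<|1−6/7x| ∀x<0 ⇒ unbounded interval.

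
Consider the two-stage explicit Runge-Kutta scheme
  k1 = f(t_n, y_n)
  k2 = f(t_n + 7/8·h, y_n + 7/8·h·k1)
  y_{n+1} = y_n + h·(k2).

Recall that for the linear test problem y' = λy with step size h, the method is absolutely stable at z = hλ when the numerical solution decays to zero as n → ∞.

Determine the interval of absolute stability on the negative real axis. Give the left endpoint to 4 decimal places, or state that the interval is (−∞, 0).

Set f=λy, z=hλ:
  k1=λy_n ⇒ h·k1=z·y_n;  k2=λ(1+7/8z)y_n ⇒ h·k2=z(1+7/8z)y_n
  y_{n+1}/y_n = 1 + z(1+7/8z) = 1 + z + 7/8z²
  Hence R(z) = 1 + z + 7/8z².

Find x<0 with |R(x)|<1.
x=-0.74: |R|=0.7391
R=1: x+7/8x²=0 ⇒ x=−8/7=-1.1429; min R=1−1/(4·7/8)=0.7143>−1
Confirm numerically:
  x=-1.047: |R|=0.91218 <1
  x=-0.966: |R|=0.85051 <1
  x=-0.629: |R|=0.71719 <1
  x=-0.519: |R|=0.71669 <1
  x=-1.569: |R|=1.58504 >1
  x=-1.221: |R|=1.08349 >1
Stable set (-1.1429, 0).

z∈(-1.1429,0).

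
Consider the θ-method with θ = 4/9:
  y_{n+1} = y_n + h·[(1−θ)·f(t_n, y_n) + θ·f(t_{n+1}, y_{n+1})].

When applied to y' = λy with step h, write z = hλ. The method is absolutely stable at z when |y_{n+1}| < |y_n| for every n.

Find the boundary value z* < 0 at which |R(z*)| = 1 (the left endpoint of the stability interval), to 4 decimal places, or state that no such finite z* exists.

With y'=λy (z=hλ):
  y_{n+1} = y_n + z·[5/9·y_n + 4/9·y_{n+1}] ⇒ (1 − 4/9z)y_{n+1} = (1 + 5/9z)y_n
  R(z) = (1 + 5/9z)/(1 − 4/9z).

Need |R(x)|<1, x<0.
x=-1.08: |R|=0.2703
R=−1: 1+5/9x = −1+4/9x ⇒ -1/9x=2 ⇒ x=2/(-1/9)=-18.0000
Confirm numerically:
  x=-13.587: |R|=0.93034 <1
  x=-11.791: |R|=0.88945 <1
  x=-11.379: |R|=0.87855 <1
  x=-10.908: |R|=0.86525 <1
  x=-18.374: |R|=1.00453 >1
  x=-18.294: |R|=1.00358 >1
Interval (-18.0000, 0).

left endpoint -18.0000.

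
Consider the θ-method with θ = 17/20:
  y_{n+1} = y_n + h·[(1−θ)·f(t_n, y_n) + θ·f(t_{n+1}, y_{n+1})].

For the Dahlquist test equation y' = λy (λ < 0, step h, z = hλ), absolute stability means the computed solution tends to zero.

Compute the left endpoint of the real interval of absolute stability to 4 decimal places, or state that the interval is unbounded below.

(−∞, 0) — no finite endpoint.

Test eqn y'=λy, z=hλ:
  y_{n+1} = y_n + z·[3/20·y_n + 17/20·y_{n+1}] ⇒ (1 − 17/20z)y_{n+1} = (1 + 3/20z)y_n
  R(z) = (1 + 3/20z)/(1 − 17/20z).

Solve |R(x)|<1 on ℝ⁻.
x=-0.54: |R|=0.6299
x=-2: |R|=0.2593
x=-10: |R|=0.0526
x=-100: |R|=0.1628
θ=17/20≥1/2 ⇒ |1+3/20x|<|1−17/20x| ∀x<0 ⇒ unbounded interval.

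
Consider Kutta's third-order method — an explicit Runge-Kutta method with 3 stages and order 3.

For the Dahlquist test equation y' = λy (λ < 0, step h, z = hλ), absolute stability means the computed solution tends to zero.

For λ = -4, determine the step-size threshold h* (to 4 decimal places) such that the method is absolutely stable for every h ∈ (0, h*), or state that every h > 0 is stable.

(-2.5127,0); λ=-4 ⇒ h* = 0.6282.

Set f=λy, z=hλ:
  order 3, 3-stage ⇒ R(z)=1+z+z^2/2+z^3/6
  (e.g. R(-1.62)=-0.01639, |R|=0.01639)

Need |R(x)|<1, x<0.
x=-1.62: |R|=0.0164
|R(-2.11)|=0.4496 |R(-1.94)|=0.2751 |R(-1.84)|=0.1855
Bisect:
  x_lo=-3.0167 |R|=2.0420  x_hi=-0.3789 |R|=0.6838
  mid=-1.69778 |R|=0.07218 →hi
  mid=-2.35723 |R|=0.76197 →hi
  mid=-2.68695 |R|=1.31026 →lo
  mid=-2.52209 |R|=1.01543 →lo
  mid=-2.43966 |R|=0.88381 →hi
  mid=-2.48087 |R|=0.94836 →hi
  mid=-2.50148 |R|=0.98158 →hi
  ...
  [-2.51275,-2.51259] ⇒ x*=-2.5127
Stable set (-2.5127, 0).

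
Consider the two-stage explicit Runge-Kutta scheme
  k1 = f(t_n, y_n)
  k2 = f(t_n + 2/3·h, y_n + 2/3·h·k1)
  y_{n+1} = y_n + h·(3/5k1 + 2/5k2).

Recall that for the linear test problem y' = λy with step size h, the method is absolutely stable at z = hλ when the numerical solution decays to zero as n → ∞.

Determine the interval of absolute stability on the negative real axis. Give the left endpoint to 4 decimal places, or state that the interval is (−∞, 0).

z∈(-3.7500,0).

With y'=λy (z=hλ):
  k1=λy_n ⇒ h·k1=z·y_n;  k2=λ(1+2/3z)y_n ⇒ h·k2=z(1+2/3z)y_n
  y_{n+1}/y_n = 1 + 3/5z + 2/5z(1+2/3z) = 1 + z + 4/15z²
  Hence R(z) = 1 + z + 4/15z².

Solve |R(x)|<1 on ℝ⁻.
x=-1.23: |R|=0.1734
R=1: x+4/15x²=0 ⇒ x=−15/4=-3.7500; min R=1−1/(4·4/15)=0.0625>−1
Confirm numerically:
  x=-3.315: |R|=0.61546 <1
  x=-2.785: |R|=0.28333 <1
  x=-1.905: |R|=0.06274 <1
  x=-4.331: |R|=1.67102 >1
  x=-3.874: |R|=1.12810 >1
Stable set (-3.7500, 0).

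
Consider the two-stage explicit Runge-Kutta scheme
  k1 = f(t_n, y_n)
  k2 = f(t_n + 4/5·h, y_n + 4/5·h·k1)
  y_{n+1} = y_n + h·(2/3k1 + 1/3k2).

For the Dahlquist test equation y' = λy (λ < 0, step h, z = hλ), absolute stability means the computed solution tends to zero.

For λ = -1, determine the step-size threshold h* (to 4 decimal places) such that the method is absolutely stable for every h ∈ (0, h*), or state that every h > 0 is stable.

Set f=λy, z=hλ:
  k1=λy_n ⇒ h·k1=z·y_n;  k2=λ(1+4/5z)y_n ⇒ h·k2=z(1+4/5z)y_n
  y_{n+1}/y_n = 1 + 2/3z + 1/3z(1+4/5z) = 1 + z + 4/15z²
  R(z) = 1 + z + 4/15z².

Solve |R(x)|<1 on ℝ⁻.
x=-0.76: |R|=0.3940
R=1: x+4/15x²=0 ⇒ x=−15/4=-3.7500; min R=1−1/(4·4/15)=0.0625>−1
Confirm numerically:
  x=-2.889: |R|=0.33669 <1
  x=-2.414: |R|=0.13997 <1
  x=-2.062: |R|=0.07183 <1
  x=-4.239: |R|=1.55277 >1
  x=-4.013: |R|=1.28145 >1
  x=-3.987: |R|=1.25198 >1
Interval (-3.7500, 0).

(-3.7500,0); λ=-1 ⇒ h* = (15/4)/1 = 3.7500.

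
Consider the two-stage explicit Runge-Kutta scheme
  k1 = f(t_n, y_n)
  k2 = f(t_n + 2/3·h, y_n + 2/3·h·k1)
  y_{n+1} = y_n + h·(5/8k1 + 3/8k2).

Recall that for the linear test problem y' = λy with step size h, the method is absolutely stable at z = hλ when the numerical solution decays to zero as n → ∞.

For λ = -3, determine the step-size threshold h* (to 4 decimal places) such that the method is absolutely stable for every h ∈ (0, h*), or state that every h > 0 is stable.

Test eqn y'=λy, z=hλ:
  k1=λy_n ⇒ h·k1=z·y_n;  k2=λ(1+2/3z)y_n ⇒ h·k2=z(1+2/3z)y_n
  y_{n+1}/y_n = 1 + 5/8z + 3/8z(1+2/3z) = 1 + z + 1/4z²
  R(z) = 1 + z + 1/4z².

Find x<0 with |R(x)|<1.
x=-0.72: |R|=0.4096
R=1: x+1/4x²=0 ⇒ x=−4=-4.0000; min R=1−1/(4·1/4)=0.0000>−1
Confirm numerically:
  x=-3.944: |R|=0.94478 <1
  x=-3.391: |R|=0.48372 <1
  x=-3.099: |R|=0.30195 <1
  x=-4.277: |R|=1.29618 >1
  x=-4.062: |R|=1.06296 >1
Interval (-4.0000, 0).

(-4.0000,0); λ=-3 ⇒ h* = (4)/3 = 1.3333.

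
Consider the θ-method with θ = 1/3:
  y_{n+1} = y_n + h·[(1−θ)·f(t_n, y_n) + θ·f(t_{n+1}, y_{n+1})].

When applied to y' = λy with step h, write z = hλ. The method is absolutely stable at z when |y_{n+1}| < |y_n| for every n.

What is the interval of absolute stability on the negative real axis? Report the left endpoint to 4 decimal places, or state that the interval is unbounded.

z∈(-6.0000,0).

With y'=λy (z=hλ):
  y_{n+1} = y_n + z·[2/3·y_n + 1/3·y_{n+1}] ⇒ (1 − 1/3z)y_{n+1} = (1 + 2/3z)y_n
  ⇒ R(z) = (1 + 2/3z)/(1 − 1/3z).

Need |R(x)|<1, x<0.
x=-1.61: |R|=0.0477
R=−1: 1+2/3x = −1+1/3x ⇒ -1/3x=2 ⇒ x=2/(-1/3)=-6.0000
Confirm numerically:
  x=-4.713: |R|=0.83314 <1
  x=-3.718: |R|=0.66032 <1
  x=-3.049: |R|=0.51215 <1
  x=-2.827: |R|=0.45547 <1
  x=-6.522: |R|=1.05482 >1
  x=-6.396: |R|=1.04215 >1
  x=-6.059: |R|=1.00651 >1
Stable set (-6.0000, 0).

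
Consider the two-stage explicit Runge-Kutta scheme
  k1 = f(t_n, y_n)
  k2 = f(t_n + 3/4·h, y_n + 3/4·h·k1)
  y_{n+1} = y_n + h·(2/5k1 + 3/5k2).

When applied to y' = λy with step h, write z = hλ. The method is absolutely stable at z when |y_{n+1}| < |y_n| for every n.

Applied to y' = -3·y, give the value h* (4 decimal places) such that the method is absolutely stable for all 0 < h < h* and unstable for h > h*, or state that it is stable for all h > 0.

(-2.2222,0); λ=-3 ⇒ h* = (20/9)/3 = 0.7407.

With y'=λy (z=hλ):
  k1=λy_n ⇒ h·k1=z·y_n;  k2=λ(1+3/4z)y_n ⇒ h·k2=z(1+3/4z)y_n
  y_{n+1}/y_n = 1 + 2/5z + 3/5z(1+3/4z) = 1 + z + 9/20z²
  Hence R(z) = 1 + z + 9/20z².

Solve |R(x)|<1 on ℝ⁻.
x=-0.35: |R|=0.7051
R=1: x+9/20x²=0 ⇒ x=−20/9=-2.2222; min R=1−1/(4·9/20)=0.4444>−1
Confirm numerically:
  x=-1.659: |R|=0.57953 <1
  x=-1.569: |R|=0.53879 <1
  x=-1.367: |R|=0.47391 <1
  x=-0.970: |R|=0.45341 <1
  x=-2.752: |R|=1.65608 >1
  x=-2.644: |R|=1.50183 >1
Stable set (-2.2222, 0).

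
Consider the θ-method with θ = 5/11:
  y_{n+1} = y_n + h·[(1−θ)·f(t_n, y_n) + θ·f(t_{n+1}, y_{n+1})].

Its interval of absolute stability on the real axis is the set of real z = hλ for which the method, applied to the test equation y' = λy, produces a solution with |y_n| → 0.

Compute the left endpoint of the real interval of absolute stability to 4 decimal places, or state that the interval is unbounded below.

Set f=λy, z=hλ:
  y_{n+1} = y_n + z·[6/11·y_n + 5/11·y_{n+1}] ⇒ (1 − 5/11z)y_{n+1} = (1 + 6/11z)y_n
  R(z) = (1 + 6/11z)/(1 − 5/11z).

Need |R(x)|<1, x<0.
x=-1.58: |R|=0.0804
R=−1: 1+6/11x = −1+5/11x ⇒ -1/11x=2 ⇒ x=2/(-1/11)=-22.0000
Confirm numerically:
  x=-19.303: |R|=0.97492 <1
  x=-18.713: |R|=0.96857 <1
  x=-11.888: |R|=0.85645 <1
  x=-22.532: |R|=1.00430 >1
  x=-22.482: |R|=1.00391 >1
  x=-22.233: |R|=1.00191 >1
So |R|<1 on (-22.0000, 0).

left endpoint -22.0000.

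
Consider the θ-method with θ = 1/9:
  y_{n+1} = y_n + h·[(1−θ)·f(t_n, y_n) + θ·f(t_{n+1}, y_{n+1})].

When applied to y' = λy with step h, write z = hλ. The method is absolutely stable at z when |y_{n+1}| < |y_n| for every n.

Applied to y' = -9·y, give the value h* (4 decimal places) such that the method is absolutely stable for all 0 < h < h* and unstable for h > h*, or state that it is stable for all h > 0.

Test eqn y'=λy, z=hλ:
  y_{n+1} = y_n + z·[8/9·y_n + 1/9·y_{n+1}] ⇒ (1 − 1/9z)y_{n+1} = (1 + 8/9z)y_n
  Hence R(z) = (1 + 8/9z)/(1 − 1/9z).

Find x<0 with |R(x)|<1.
x=-1.58: |R|=0.3440
R=−1: 1+8/9x = −1+1/9x ⇒ -7/9x=2 ⇒ x=2/(-7/9)=-2.5714
Confirm numerically:
  x=-2.550: |R|=0.98701 <1
  x=-2.510: |R|=0.96264 <1
  x=-2.402: |R|=0.89598 <1
  x=-2.360: |R|=0.86972 <1
  x=-2.844: |R|=1.16109 >1
  x=-2.828: |R|=1.15184 >1
Stable set (-2.5714, 0).

(-2.5714,0); λ=-9 ⇒ h* = (18/7)/9 = 0.2857.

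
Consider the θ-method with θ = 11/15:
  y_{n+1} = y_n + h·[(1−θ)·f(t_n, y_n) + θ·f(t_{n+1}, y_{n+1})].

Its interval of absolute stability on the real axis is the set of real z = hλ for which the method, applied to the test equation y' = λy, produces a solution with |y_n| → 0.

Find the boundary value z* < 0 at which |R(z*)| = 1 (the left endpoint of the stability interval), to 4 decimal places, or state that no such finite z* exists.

interval (−∞, 0).

Test eqn y'=λy, z=hλ:
  y_{n+1} = y_n + z·[4/15·y_n + 11/15·y_{n+1}] ⇒ (1 − 11/15z)y_{n+1} = (1 + 4/15z)y_n
  ⇒ R(z) = (1 + 4/15z)/(1 − 11/15z).

Need |R(x)|<1, x<0.
x=-0.68: |R|=0.5463
x=-2: |R|=0.1892
x=-10: |R|=0.2000
x=-100: |R|=0.3453
θ=11/15≥1/2 ⇒ |1+4/15x|<|1−11/15x| ∀x<0 ⇒ interval (−∞,0).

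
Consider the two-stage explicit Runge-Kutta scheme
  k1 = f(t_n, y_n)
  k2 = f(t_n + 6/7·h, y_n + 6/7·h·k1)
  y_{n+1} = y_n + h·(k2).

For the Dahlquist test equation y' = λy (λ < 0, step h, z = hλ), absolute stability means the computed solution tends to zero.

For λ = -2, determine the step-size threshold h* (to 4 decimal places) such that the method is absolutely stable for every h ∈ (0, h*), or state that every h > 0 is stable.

Set f=λy, z=hλ:
  k1=λy_n ⇒ h·k1=z·y_n;  k2=λ(1+6/7z)y_n ⇒ h·k2=z(1+6/7z)y_n
  y_{n+1}/y_n = 1 + z(1+6/7z) = 1 + z + 6/7z²
  so R(z) = 1 + z + 6/7z².

Solve |R(x)|<1 on ℝ⁻.
x=-0.73: |R|=0.7268
R=1: x+6/7x²=0 ⇒ x=−7/6=-1.1667; min R=1−1/(4·6/7)=0.7083>−1
Confirm numerically:
  x=-1.137: |R|=0.97109 <1
  x=-0.871: |R|=0.77926 <1
  x=-0.860: |R|=0.77394 <1
  x=-1.516: |R|=1.45393 >1
  x=-1.368: |R|=1.23608 >1
  x=-1.238: |R|=1.07569 >1
Stable set (-1.1667, 0).

(-1.1667,0); λ=-2 ⇒ h* = (7/6)/2 = 0.5833.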